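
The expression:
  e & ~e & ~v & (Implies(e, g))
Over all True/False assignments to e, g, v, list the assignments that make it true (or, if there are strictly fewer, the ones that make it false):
is never true.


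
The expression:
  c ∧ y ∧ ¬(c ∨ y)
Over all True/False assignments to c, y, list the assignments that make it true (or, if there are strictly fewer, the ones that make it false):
is never true.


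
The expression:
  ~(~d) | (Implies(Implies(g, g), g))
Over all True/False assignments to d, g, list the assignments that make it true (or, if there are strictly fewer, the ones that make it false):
is false only for:
  d=False, g=False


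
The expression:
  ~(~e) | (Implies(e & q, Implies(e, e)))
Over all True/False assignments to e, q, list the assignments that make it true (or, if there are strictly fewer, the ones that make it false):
is always true.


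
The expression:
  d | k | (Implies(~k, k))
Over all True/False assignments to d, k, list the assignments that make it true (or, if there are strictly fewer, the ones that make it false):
is false only for:
  d=False, k=False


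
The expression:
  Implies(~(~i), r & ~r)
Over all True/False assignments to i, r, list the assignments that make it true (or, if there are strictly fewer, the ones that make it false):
is true only for:
  i=False, r=False;
  i=False, r=True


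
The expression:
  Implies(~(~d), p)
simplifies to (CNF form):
p | ~d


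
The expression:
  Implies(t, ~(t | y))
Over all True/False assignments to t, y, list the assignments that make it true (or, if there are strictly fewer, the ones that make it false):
is true only for:
  t=False, y=False;
  t=False, y=True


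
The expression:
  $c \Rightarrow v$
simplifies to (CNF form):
$v \vee \neg c$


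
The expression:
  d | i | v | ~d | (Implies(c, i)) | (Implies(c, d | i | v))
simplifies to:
True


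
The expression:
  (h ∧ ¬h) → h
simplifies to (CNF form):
True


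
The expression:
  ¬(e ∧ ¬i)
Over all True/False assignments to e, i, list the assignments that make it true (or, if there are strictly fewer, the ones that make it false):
is false only for:
  e=True, i=False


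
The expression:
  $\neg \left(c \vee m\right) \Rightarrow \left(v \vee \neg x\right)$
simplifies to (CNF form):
$c \vee m \vee v \vee \neg x$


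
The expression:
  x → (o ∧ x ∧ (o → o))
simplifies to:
o ∨ ¬x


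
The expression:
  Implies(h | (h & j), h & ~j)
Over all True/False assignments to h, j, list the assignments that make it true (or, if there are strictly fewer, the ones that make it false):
is false only for:
  h=True, j=True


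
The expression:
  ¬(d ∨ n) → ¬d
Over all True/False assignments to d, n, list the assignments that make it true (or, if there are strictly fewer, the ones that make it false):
is always true.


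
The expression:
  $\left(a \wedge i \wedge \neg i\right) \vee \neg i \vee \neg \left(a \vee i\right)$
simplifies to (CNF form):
$\neg i$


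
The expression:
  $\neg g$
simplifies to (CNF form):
$\neg g$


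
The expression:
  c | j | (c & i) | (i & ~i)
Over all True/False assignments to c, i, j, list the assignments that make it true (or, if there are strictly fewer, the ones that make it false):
is false only for:
  c=False, i=False, j=False;
  c=False, i=True, j=False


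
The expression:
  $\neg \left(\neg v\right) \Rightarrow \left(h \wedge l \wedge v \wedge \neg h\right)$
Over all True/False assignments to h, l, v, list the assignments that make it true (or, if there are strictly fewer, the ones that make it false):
is true only for:
  h=False, l=False, v=False;
  h=False, l=True, v=False;
  h=True, l=False, v=False;
  h=True, l=True, v=False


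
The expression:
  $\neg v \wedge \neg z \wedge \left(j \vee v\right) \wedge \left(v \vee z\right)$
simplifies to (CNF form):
$\text{False}$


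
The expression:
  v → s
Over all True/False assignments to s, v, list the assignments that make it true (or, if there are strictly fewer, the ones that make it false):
is false only for:
  s=False, v=True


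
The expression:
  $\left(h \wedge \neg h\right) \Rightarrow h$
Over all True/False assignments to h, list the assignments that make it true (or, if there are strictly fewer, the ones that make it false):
is always true.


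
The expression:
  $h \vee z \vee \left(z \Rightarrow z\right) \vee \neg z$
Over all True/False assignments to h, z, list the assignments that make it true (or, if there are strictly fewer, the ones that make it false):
is always true.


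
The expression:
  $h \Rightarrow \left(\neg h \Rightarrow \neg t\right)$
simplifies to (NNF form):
$\text{True}$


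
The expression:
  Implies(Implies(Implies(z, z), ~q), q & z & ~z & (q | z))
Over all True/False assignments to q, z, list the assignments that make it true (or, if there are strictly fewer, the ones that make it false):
is true only for:
  q=True, z=False;
  q=True, z=True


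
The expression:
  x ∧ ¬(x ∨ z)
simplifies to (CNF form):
False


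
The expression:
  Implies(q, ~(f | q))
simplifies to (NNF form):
~q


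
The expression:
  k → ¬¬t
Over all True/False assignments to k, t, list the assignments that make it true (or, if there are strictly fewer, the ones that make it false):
is false only for:
  k=True, t=False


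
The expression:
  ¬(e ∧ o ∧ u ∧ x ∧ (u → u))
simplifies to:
¬e ∨ ¬o ∨ ¬u ∨ ¬x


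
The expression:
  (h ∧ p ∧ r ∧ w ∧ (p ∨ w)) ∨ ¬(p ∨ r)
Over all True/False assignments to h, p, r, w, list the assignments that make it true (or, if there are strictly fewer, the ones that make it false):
is true only for:
  h=False, p=False, r=False, w=False;
  h=False, p=False, r=False, w=True;
  h=True, p=False, r=False, w=False;
  h=True, p=False, r=False, w=True;
  h=True, p=True, r=True, w=True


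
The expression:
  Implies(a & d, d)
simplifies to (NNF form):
True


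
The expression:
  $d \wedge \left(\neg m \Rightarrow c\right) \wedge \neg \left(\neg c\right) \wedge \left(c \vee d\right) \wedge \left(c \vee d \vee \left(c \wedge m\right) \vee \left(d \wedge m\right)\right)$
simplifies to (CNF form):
$c \wedge d$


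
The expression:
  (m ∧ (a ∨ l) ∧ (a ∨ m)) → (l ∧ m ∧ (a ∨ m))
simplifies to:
l ∨ ¬a ∨ ¬m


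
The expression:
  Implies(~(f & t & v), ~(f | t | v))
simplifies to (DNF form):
(f & t & v) | (~f & ~t & ~v)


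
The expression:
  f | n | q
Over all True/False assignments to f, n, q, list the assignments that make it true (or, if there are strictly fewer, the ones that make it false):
is false only for:
  f=False, n=False, q=False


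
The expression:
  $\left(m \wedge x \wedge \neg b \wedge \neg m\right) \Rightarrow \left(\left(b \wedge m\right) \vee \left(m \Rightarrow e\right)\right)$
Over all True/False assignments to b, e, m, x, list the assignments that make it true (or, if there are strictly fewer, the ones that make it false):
is always true.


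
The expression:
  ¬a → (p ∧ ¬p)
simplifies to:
a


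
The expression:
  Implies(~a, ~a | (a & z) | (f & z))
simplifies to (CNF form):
True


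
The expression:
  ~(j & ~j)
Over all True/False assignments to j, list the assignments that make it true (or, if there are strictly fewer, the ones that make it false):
is always true.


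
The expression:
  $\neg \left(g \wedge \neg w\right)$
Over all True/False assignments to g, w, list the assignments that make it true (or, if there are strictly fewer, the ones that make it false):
is false only for:
  g=True, w=False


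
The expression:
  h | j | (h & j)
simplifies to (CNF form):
h | j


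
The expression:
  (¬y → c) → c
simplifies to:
c ∨ ¬y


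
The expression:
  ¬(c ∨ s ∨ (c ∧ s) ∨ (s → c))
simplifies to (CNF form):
False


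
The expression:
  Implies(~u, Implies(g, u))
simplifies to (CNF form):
u | ~g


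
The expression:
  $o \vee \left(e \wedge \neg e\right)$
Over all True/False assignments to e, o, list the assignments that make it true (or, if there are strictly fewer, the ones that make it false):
is true only for:
  e=False, o=True;
  e=True, o=True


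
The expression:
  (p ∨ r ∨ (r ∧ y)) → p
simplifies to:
p ∨ ¬r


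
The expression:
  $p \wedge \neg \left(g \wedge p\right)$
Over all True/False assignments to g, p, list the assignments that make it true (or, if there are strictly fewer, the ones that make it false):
is true only for:
  g=False, p=True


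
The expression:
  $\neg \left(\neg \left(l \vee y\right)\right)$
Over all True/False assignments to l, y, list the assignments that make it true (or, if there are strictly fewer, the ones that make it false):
is false only for:
  l=False, y=False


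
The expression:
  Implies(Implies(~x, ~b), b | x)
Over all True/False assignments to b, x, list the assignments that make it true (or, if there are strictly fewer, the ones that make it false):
is false only for:
  b=False, x=False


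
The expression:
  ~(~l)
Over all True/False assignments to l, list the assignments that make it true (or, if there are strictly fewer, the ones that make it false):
is true only for:
  l=True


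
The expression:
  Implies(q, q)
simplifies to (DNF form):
True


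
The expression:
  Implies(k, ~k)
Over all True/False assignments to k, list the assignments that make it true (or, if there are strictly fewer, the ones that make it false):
is true only for:
  k=False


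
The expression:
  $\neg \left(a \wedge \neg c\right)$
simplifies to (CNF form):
$c \vee \neg a$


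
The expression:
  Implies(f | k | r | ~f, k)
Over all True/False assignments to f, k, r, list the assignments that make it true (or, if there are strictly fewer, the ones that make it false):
is true only for:
  f=False, k=True, r=False;
  f=False, k=True, r=True;
  f=True, k=True, r=False;
  f=True, k=True, r=True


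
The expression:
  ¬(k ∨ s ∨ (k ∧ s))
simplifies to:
¬k ∧ ¬s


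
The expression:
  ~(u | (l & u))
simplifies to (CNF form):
~u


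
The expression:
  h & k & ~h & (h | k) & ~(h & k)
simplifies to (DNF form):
False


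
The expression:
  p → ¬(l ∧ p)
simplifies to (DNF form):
¬l ∨ ¬p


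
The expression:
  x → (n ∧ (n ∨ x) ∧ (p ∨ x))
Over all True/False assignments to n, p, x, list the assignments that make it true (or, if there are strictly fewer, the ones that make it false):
is false only for:
  n=False, p=False, x=True;
  n=False, p=True, x=True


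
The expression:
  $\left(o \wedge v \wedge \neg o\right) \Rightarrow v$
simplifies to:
$\text{True}$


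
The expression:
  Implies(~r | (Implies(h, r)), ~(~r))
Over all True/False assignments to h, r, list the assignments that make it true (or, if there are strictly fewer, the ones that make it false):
is true only for:
  h=False, r=True;
  h=True, r=True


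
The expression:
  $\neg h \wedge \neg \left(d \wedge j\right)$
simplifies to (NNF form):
$\neg h \wedge \left(\neg d \vee \neg j\right)$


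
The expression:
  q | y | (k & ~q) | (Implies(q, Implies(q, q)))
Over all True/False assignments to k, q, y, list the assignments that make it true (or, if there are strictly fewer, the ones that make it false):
is always true.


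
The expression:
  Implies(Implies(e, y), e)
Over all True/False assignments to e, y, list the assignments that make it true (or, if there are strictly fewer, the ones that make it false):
is true only for:
  e=True, y=False;
  e=True, y=True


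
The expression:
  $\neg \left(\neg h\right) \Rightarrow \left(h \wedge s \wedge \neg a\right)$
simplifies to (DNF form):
$\left(s \wedge \neg a\right) \vee \neg h$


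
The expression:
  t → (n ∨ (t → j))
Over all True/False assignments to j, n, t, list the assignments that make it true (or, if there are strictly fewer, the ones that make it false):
is false only for:
  j=False, n=False, t=True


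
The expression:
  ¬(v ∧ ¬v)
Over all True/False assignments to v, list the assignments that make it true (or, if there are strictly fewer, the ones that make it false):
is always true.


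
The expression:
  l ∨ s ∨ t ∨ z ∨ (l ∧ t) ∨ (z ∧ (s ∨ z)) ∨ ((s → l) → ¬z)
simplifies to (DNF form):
True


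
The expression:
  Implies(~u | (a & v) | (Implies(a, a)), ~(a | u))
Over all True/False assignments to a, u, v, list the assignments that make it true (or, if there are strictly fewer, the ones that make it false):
is true only for:
  a=False, u=False, v=False;
  a=False, u=False, v=True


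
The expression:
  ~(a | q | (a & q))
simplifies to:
~a & ~q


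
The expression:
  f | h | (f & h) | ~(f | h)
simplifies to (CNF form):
True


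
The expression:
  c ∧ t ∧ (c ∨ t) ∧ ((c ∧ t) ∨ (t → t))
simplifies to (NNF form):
c ∧ t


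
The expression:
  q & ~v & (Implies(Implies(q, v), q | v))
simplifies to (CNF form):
q & ~v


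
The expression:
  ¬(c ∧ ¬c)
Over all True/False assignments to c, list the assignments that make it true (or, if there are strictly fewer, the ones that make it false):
is always true.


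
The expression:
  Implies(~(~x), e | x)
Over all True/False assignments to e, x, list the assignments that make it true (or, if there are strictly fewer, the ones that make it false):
is always true.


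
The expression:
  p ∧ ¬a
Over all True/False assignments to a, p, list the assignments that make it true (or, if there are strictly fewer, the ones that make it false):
is true only for:
  a=False, p=True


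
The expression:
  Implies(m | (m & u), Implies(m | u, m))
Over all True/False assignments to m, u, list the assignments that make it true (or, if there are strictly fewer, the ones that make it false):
is always true.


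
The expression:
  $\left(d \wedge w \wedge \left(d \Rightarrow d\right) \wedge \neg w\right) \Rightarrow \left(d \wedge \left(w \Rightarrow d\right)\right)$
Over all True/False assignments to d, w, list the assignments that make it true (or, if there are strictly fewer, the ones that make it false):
is always true.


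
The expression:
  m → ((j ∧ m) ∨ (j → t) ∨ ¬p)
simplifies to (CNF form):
True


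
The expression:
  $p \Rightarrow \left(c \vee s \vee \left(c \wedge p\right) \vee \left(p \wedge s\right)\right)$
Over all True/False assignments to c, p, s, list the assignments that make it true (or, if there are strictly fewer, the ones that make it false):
is false only for:
  c=False, p=True, s=False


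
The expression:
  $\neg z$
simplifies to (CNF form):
$\neg z$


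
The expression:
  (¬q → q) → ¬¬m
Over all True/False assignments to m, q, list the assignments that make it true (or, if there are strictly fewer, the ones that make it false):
is false only for:
  m=False, q=True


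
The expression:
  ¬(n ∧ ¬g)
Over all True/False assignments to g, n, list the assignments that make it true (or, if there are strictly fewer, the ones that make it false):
is false only for:
  g=False, n=True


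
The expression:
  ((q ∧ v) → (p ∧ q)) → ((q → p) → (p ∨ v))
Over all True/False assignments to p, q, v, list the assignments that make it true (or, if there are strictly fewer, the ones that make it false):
is false only for:
  p=False, q=False, v=False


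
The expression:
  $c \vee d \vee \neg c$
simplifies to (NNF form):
$\text{True}$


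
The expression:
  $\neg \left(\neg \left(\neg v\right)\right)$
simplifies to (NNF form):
$\neg v$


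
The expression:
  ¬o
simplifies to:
¬o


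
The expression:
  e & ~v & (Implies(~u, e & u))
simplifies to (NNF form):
e & u & ~v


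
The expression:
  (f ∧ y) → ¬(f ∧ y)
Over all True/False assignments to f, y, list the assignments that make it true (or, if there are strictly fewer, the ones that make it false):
is false only for:
  f=True, y=True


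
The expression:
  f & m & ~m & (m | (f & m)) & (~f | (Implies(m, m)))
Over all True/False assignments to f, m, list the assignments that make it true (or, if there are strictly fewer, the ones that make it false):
is never true.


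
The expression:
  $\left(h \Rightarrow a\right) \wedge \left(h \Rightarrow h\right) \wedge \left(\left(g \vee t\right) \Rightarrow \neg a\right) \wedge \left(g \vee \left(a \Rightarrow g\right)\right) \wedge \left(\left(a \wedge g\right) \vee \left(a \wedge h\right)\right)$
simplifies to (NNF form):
$\text{False}$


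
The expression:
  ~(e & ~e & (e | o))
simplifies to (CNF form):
True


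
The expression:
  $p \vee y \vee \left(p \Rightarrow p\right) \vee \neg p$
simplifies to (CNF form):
$\text{True}$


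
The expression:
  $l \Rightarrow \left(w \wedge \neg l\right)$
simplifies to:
$\neg l$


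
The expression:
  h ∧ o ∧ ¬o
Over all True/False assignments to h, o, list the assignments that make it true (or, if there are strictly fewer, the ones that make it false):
is never true.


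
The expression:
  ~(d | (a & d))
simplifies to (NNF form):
~d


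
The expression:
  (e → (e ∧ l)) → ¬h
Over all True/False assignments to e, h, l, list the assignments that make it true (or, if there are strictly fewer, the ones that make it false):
is false only for:
  e=False, h=True, l=False;
  e=False, h=True, l=True;
  e=True, h=True, l=True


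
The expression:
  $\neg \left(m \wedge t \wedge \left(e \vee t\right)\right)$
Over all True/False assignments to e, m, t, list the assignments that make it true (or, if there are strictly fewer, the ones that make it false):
is false only for:
  e=False, m=True, t=True;
  e=True, m=True, t=True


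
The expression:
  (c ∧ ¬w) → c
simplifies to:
True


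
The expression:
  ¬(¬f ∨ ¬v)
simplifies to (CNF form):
f ∧ v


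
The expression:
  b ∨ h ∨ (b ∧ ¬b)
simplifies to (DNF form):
b ∨ h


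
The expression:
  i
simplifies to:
i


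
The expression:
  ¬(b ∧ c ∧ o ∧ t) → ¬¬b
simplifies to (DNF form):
b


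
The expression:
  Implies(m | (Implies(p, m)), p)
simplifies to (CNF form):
p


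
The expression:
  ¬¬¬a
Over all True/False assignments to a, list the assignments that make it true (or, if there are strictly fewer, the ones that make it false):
is true only for:
  a=False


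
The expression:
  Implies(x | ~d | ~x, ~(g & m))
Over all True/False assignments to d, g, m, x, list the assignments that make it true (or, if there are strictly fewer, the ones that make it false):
is false only for:
  d=False, g=True, m=True, x=False;
  d=False, g=True, m=True, x=True;
  d=True, g=True, m=True, x=False;
  d=True, g=True, m=True, x=True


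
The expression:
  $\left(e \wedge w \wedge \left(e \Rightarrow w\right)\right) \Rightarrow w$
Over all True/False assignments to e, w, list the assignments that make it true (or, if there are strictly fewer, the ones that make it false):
is always true.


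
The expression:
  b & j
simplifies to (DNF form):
b & j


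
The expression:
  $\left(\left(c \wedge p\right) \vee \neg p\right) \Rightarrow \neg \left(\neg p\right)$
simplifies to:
$p$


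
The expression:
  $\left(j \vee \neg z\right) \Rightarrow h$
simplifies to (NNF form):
$h \vee \left(z \wedge \neg j\right)$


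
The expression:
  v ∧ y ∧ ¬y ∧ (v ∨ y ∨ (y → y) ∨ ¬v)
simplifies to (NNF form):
False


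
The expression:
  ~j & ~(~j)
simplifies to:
False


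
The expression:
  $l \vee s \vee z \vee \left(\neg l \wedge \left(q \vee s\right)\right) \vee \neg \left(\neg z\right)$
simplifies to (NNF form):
$l \vee q \vee s \vee z$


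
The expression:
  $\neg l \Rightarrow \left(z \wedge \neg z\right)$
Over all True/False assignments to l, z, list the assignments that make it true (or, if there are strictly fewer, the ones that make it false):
is true only for:
  l=True, z=False;
  l=True, z=True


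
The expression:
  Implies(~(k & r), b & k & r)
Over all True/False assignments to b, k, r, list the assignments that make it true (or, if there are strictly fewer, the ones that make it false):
is true only for:
  b=False, k=True, r=True;
  b=True, k=True, r=True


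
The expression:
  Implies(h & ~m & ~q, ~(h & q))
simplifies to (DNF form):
True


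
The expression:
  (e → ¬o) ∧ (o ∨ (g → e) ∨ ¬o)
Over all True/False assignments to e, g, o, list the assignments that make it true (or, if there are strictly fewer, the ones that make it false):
is false only for:
  e=True, g=False, o=True;
  e=True, g=True, o=True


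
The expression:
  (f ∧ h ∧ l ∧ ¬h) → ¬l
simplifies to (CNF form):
True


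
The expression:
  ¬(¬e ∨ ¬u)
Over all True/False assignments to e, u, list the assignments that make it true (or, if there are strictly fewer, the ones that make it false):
is true only for:
  e=True, u=True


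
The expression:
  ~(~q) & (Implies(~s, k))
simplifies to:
q & (k | s)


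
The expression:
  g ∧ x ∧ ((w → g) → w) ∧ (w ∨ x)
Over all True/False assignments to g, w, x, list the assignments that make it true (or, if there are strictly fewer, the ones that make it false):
is true only for:
  g=True, w=True, x=True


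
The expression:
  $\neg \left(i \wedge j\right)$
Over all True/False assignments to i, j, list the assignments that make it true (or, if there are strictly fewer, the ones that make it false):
is false only for:
  i=True, j=True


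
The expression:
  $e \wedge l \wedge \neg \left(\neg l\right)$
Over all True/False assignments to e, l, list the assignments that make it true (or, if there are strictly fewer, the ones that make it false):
is true only for:
  e=True, l=True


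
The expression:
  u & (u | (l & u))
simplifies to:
u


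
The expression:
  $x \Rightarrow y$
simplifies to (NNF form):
$y \vee \neg x$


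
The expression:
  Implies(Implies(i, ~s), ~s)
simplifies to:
i | ~s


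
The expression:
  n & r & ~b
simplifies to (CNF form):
n & r & ~b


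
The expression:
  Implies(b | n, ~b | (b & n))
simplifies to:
n | ~b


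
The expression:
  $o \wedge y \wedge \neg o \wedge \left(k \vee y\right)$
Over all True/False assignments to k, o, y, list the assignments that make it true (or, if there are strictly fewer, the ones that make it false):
is never true.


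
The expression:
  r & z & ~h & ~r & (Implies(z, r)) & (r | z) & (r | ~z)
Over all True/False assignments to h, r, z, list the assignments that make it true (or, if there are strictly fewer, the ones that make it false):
is never true.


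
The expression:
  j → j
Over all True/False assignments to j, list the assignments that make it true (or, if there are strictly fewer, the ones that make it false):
is always true.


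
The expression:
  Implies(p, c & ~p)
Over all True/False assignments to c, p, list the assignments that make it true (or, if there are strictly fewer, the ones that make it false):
is true only for:
  c=False, p=False;
  c=True, p=False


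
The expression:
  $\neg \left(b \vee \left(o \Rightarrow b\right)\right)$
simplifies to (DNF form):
$o \wedge \neg b$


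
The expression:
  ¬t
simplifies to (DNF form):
¬t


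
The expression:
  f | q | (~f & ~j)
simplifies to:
f | q | ~j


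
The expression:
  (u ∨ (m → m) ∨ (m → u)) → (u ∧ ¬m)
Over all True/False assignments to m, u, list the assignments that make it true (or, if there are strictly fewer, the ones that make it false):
is true only for:
  m=False, u=True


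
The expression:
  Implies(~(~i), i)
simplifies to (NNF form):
True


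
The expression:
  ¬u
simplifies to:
¬u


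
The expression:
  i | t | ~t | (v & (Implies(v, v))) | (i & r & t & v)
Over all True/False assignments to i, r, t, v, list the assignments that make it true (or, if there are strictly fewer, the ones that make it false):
is always true.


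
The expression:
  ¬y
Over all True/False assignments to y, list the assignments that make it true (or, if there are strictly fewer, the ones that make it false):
is true only for:
  y=False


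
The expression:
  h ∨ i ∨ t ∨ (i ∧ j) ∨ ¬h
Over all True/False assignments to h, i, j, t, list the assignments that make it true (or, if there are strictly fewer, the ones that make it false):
is always true.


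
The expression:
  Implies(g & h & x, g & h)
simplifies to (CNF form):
True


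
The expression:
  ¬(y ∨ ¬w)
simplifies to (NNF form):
w ∧ ¬y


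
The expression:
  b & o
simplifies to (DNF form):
b & o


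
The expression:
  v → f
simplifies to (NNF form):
f ∨ ¬v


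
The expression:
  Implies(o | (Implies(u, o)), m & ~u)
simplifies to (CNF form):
(m | u) & (~o | ~u)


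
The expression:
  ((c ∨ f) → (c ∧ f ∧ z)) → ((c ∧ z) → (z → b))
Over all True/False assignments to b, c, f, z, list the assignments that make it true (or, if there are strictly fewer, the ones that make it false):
is false only for:
  b=False, c=True, f=True, z=True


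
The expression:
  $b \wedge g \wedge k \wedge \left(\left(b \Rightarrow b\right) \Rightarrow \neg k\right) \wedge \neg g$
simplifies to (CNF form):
$\text{False}$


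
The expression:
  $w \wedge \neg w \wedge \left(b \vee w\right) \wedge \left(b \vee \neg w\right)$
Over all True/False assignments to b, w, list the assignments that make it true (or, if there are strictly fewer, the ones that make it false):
is never true.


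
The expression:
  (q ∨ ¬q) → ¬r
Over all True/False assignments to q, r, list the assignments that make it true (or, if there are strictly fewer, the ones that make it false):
is true only for:
  q=False, r=False;
  q=True, r=False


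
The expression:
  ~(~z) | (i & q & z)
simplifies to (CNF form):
z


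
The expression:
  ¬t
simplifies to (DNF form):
¬t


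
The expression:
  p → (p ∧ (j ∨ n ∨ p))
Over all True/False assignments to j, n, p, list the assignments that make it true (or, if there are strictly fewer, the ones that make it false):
is always true.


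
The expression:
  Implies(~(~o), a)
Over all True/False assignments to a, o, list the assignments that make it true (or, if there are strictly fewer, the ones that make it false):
is false only for:
  a=False, o=True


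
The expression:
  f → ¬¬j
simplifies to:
j ∨ ¬f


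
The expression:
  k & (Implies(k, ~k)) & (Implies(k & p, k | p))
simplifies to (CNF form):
False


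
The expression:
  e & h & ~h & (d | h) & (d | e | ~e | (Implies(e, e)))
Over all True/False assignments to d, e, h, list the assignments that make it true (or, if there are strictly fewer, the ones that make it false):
is never true.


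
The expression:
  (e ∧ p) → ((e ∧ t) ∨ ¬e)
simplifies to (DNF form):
t ∨ ¬e ∨ ¬p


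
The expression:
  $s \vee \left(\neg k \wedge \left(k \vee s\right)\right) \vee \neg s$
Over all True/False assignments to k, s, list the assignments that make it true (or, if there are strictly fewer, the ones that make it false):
is always true.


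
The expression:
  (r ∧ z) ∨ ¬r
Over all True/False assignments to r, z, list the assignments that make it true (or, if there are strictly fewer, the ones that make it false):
is false only for:
  r=True, z=False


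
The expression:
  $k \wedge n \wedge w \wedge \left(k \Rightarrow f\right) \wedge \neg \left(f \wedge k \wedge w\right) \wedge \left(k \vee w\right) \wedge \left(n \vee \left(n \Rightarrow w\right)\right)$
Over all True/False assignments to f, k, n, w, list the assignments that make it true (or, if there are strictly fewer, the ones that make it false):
is never true.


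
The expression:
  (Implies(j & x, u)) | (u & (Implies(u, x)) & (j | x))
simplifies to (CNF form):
u | ~j | ~x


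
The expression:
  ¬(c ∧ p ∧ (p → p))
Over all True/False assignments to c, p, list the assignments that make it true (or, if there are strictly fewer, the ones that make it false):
is false only for:
  c=True, p=True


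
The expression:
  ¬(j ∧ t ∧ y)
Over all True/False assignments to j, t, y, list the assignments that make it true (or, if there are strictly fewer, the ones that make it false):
is false only for:
  j=True, t=True, y=True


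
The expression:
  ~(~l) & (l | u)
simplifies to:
l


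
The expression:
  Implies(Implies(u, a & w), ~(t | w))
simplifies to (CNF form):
(u | ~t) & (u | ~w) & (~a | ~w)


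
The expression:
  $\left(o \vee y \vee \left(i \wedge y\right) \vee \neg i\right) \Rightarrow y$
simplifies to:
$y \vee \left(i \wedge \neg o\right)$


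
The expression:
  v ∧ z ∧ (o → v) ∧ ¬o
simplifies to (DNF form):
v ∧ z ∧ ¬o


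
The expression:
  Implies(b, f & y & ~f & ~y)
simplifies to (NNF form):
~b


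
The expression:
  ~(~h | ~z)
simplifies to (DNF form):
h & z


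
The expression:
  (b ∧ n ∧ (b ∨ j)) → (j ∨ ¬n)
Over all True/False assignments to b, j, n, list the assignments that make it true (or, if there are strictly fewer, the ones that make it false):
is false only for:
  b=True, j=False, n=True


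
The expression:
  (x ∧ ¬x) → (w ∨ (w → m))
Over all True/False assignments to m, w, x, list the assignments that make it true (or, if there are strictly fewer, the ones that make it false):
is always true.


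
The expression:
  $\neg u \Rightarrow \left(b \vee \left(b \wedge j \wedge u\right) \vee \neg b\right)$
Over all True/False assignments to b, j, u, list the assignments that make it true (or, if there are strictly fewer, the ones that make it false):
is always true.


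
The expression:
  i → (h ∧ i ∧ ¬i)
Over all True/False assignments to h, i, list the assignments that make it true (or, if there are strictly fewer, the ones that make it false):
is true only for:
  h=False, i=False;
  h=True, i=False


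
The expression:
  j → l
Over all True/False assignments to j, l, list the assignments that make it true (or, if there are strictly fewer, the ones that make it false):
is false only for:
  j=True, l=False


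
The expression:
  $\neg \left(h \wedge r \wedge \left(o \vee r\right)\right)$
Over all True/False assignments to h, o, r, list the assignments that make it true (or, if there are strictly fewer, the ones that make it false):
is false only for:
  h=True, o=False, r=True;
  h=True, o=True, r=True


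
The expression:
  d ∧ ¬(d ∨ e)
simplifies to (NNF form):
False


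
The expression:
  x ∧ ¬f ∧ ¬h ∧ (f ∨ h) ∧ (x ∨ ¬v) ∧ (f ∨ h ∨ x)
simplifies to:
False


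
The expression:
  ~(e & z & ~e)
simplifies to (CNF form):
True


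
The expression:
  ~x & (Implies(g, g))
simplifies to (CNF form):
~x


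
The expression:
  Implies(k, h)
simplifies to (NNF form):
h | ~k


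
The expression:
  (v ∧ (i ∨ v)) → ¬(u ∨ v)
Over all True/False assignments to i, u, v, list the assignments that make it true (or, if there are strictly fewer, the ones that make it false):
is true only for:
  i=False, u=False, v=False;
  i=False, u=True, v=False;
  i=True, u=False, v=False;
  i=True, u=True, v=False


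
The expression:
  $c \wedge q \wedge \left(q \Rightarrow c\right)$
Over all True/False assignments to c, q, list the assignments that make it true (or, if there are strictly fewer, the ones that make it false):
is true only for:
  c=True, q=True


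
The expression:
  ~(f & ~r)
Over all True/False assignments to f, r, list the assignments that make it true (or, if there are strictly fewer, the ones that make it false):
is false only for:
  f=True, r=False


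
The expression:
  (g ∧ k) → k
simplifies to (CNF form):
True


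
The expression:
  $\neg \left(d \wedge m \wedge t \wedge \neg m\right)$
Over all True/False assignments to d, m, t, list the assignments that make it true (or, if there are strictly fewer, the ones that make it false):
is always true.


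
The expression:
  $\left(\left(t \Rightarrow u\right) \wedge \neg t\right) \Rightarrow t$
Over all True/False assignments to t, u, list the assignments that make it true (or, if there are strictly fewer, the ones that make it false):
is true only for:
  t=True, u=False;
  t=True, u=True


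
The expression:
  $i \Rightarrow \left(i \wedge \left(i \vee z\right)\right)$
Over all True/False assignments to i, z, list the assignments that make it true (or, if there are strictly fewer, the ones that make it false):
is always true.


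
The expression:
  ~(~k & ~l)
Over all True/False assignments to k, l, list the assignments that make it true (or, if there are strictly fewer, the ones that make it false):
is false only for:
  k=False, l=False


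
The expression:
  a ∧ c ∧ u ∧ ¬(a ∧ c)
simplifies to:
False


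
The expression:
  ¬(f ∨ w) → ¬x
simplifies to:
f ∨ w ∨ ¬x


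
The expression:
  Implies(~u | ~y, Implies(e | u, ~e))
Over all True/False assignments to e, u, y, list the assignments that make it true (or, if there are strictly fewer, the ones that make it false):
is false only for:
  e=True, u=False, y=False;
  e=True, u=False, y=True;
  e=True, u=True, y=False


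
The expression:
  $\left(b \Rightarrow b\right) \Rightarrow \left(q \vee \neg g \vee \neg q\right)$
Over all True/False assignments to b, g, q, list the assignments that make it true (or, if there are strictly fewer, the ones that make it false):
is always true.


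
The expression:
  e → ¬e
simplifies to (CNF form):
¬e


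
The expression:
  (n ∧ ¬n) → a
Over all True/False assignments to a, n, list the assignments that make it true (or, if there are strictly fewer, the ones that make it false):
is always true.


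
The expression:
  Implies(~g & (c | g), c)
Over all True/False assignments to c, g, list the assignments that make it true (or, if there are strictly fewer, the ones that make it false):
is always true.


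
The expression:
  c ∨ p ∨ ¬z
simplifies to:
c ∨ p ∨ ¬z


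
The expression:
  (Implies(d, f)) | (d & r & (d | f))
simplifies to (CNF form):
f | r | ~d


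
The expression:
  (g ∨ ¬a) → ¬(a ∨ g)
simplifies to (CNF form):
¬g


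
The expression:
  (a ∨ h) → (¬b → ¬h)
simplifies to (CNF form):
b ∨ ¬h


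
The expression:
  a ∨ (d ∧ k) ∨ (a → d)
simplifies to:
True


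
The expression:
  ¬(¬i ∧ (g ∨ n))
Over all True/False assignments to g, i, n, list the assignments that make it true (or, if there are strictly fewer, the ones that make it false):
is false only for:
  g=False, i=False, n=True;
  g=True, i=False, n=False;
  g=True, i=False, n=True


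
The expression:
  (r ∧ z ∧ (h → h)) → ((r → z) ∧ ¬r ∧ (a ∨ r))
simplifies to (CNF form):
¬r ∨ ¬z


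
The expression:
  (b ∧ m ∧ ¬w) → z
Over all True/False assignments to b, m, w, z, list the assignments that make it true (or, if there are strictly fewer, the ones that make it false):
is false only for:
  b=True, m=True, w=False, z=False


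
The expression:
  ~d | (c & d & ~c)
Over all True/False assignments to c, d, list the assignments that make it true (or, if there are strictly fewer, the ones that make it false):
is true only for:
  c=False, d=False;
  c=True, d=False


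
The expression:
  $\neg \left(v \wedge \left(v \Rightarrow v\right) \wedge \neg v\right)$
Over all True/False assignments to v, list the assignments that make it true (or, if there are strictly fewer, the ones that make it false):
is always true.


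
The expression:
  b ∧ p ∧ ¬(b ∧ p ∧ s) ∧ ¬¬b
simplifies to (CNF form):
b ∧ p ∧ ¬s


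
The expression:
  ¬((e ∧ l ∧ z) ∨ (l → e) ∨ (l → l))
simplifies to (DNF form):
False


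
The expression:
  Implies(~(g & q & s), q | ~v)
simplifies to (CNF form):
q | ~v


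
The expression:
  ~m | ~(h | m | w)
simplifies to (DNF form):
~m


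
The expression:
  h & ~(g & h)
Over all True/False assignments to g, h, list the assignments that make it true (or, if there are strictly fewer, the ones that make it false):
is true only for:
  g=False, h=True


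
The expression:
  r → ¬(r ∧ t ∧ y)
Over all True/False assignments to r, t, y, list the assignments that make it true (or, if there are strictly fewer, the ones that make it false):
is false only for:
  r=True, t=True, y=True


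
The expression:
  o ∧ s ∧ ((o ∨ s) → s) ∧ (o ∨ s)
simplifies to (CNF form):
o ∧ s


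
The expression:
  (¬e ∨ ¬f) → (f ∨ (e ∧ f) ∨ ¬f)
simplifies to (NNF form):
True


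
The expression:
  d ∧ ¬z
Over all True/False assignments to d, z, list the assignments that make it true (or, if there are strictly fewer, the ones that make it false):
is true only for:
  d=True, z=False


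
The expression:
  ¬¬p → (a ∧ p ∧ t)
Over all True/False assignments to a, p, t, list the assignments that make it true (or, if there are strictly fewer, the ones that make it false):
is false only for:
  a=False, p=True, t=False;
  a=False, p=True, t=True;
  a=True, p=True, t=False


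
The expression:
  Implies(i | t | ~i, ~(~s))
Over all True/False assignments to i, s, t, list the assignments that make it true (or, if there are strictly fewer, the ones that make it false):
is true only for:
  i=False, s=True, t=False;
  i=False, s=True, t=True;
  i=True, s=True, t=False;
  i=True, s=True, t=True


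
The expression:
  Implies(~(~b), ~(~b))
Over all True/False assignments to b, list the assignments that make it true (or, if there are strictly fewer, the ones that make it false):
is always true.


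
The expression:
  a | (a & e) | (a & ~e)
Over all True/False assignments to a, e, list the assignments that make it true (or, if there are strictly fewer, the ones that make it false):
is true only for:
  a=True, e=False;
  a=True, e=True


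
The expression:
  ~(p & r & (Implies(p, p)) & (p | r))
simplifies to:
~p | ~r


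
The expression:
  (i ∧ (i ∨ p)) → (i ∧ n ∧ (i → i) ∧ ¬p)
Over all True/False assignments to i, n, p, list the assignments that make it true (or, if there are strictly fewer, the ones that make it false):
is false only for:
  i=True, n=False, p=False;
  i=True, n=False, p=True;
  i=True, n=True, p=True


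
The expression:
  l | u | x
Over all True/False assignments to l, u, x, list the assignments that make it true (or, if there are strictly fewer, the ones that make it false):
is false only for:
  l=False, u=False, x=False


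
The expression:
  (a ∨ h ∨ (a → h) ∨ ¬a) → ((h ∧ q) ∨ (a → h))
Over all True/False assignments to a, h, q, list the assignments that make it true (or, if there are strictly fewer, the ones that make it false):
is false only for:
  a=True, h=False, q=False;
  a=True, h=False, q=True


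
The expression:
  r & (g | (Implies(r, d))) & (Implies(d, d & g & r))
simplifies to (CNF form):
g & r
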